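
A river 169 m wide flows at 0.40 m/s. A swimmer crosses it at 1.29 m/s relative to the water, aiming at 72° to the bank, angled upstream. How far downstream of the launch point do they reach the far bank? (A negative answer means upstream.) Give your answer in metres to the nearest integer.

0 m

Perpendicular speed = 1.227 m/s; crossing time = 169 / 1.227 = 137.750 s.
Net downstream speed = 0.001 m/s.
Drift = 0.001 × 137.750 = 0.188 m (downstream).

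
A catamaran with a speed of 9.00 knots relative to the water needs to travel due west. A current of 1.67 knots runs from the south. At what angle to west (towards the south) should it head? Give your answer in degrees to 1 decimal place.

10.7°

The current pushes perpendicular to the desired track; the heading must have a component into the current equal to 1.67 knots: 9.00 sin θ = 1.67.
sin θ = 0.1856, so θ = 10.694°.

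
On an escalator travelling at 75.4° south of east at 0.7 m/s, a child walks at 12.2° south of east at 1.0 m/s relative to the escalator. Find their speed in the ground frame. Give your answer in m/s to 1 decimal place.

1.5 m/s

Taking east as x and north as y: escalator velocity = (0.176, -0.677) m/s; child velocity relative to escalator = (0.977, -0.211) m/s.
Velocity relative to ground = (0.176, -0.677) + (0.977, -0.211) = (1.154, -0.889) m/s.
Speed = |(1.154, -0.889)| = 1.456 m/s.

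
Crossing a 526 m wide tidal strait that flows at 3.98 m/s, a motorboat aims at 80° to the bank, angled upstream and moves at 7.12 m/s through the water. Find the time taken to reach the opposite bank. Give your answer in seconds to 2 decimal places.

75.02 s

The component of the motorboat's velocity perpendicular to the bank is 7.12 × sin 80° = 7.012 m/s.
The current is parallel to the bank, so it does not affect the crossing time.
Time = 526 / 7.012 = 75.016 s.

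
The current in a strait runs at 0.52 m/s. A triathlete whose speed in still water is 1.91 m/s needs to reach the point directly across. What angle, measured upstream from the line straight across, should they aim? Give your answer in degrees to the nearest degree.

16°

To cancel the current, the upstream component of the triathlete's velocity must equal the flow: 1.91 sin θ = 0.52.
sin θ = 0.52 / 1.91 = 0.2723.
θ = arcsin(0.2723) = 15.798°.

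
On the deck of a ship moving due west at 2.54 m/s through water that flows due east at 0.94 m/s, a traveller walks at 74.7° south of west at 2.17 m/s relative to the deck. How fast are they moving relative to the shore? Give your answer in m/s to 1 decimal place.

3.0 m/s

In east/north components (m/s): traveller relative to ship = (-0.573, -2.093); ship relative to water = (-2.540, 0.000); water relative to ground = (0.940, 0.000).
Sum = (-2.173, -2.093) m/s.
Speed = |(-2.173, -2.093)| = 3.017 m/s.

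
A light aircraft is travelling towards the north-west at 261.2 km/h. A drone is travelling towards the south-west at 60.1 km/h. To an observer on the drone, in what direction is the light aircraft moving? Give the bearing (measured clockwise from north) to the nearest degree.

328°

Taking east as x and north as y: light aircraft velocity = (-184.696, 184.696) km/h; drone velocity = (-42.497, -42.497) km/h.
Velocity of light aircraft relative to drone = (-184.696, 184.696) − (-42.497, -42.497) = (-142.199, 227.193) km/h.
Bearing = atan2(-142.20, 227.19) = 327.96° clockwise from north.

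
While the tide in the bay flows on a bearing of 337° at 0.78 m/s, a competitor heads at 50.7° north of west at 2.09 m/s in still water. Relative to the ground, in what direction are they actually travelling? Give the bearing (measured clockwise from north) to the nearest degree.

Taking east as x and north as y: velocity relative to the water = (-1.324, 1.617) m/s; the water relative to ground = (-0.305, 0.718) m/s.
Velocity relative to ground = (-1.324, 1.617) + (-0.305, 0.718) = (-1.629, 2.335) m/s.
Bearing = atan2(-1.63, 2.34) = 325.11° clockwise from north.

325°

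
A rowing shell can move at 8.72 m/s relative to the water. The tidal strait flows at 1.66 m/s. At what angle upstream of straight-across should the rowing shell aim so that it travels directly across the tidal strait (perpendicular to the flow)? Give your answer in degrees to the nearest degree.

11°

To cancel the current, the upstream component of the rowing shell's velocity must equal the flow: 8.72 sin θ = 1.66.
sin θ = 1.66 / 8.72 = 0.1904.
θ = arcsin(0.1904) = 10.974°.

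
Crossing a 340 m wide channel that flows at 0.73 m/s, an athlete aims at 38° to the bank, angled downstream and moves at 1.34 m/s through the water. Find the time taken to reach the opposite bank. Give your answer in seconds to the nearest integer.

412 s

The component of the athlete's velocity perpendicular to the bank is 1.34 × sin 38° = 0.825 m/s.
The flow acts along the bank and has no component across it.
Time = 340 / 0.825 = 412.128 s.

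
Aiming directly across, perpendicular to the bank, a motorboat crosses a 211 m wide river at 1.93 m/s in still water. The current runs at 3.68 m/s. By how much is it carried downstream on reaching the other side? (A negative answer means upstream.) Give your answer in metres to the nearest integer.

402 m

Perpendicular speed = 1.930 m/s; crossing time = 211 / 1.930 = 109.326 s.
Net downstream speed = 3.680 m/s.
Drift = 3.680 × 109.326 = 402.321 m (downstream).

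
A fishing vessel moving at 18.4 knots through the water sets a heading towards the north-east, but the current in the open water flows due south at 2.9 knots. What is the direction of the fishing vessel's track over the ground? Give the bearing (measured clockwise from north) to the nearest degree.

052°

Taking east as x and north as y: velocity relative to the water = (13.011, 13.011) knots; the water relative to ground = (0.000, -2.900) knots.
Velocity relative to ground = (13.011, 13.011) + (0.000, -2.900) = (13.011, 10.111) knots.
Bearing = atan2(13.01, 10.11) = 52.15° clockwise from north.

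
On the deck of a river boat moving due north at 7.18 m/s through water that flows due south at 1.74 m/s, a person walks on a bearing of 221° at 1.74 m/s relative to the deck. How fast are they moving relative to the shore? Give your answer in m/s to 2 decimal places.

4.28 m/s

In east/north components (m/s): person relative to river boat = (-1.142, -1.313); river boat relative to water = (0.000, 7.180); water relative to ground = (0.000, -1.740).
Sum = (-1.142, 4.127) m/s.
Speed = |(-1.142, 4.127)| = 4.282 m/s.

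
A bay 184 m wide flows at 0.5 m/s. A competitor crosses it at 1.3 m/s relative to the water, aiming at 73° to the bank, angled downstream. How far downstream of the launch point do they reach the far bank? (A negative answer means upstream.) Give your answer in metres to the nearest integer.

130 m

Perpendicular speed = 1.243 m/s; crossing time = 184 / 1.243 = 148.006 s.
Net downstream speed = 0.880 m/s.
Drift = 0.880 × 148.006 = 130.257 m (downstream).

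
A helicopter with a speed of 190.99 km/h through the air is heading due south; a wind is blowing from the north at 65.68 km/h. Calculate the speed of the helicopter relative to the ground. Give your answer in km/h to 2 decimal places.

Taking east as x and north as y: velocity relative to the air = (0.000, -190.990) km/h; the air relative to ground = (0.000, -65.680) km/h.
Velocity relative to ground = (0.000, -190.990) + (0.000, -65.680) = (0.000, -256.670) km/h.
Speed = |(0.000, -256.670)| = 256.670 km/h.

256.67 km/h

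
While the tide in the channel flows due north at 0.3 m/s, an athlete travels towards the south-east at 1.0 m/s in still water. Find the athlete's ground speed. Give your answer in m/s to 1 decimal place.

Taking east as x and north as y: velocity relative to the water = (0.707, -0.707) m/s; the water relative to ground = (0.000, 0.300) m/s.
Velocity relative to ground = (0.707, -0.707) + (0.000, 0.300) = (0.707, -0.407) m/s.
Speed = |(0.707, -0.407)| = 0.816 m/s.

0.8 m/s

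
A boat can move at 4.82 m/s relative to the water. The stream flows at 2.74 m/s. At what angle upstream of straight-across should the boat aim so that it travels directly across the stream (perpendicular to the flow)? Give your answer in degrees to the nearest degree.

To cancel the current, the upstream component of the boat's velocity must equal the flow: 4.82 sin θ = 2.74.
sin θ = 2.74 / 4.82 = 0.5685.
θ = arcsin(0.5685) = 34.643°.

35°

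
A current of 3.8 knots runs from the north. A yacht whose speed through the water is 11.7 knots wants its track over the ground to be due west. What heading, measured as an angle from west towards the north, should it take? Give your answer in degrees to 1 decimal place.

The current pushes perpendicular to the desired track; the heading must have a component into the current equal to 3.8 knots: 11.7 sin θ = 3.8.
sin θ = 0.3248, so θ = 18.953°.

19.0°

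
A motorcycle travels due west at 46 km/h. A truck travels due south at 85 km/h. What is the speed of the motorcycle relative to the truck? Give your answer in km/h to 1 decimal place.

96.6 km/h

Taking east as x and north as y: motorcycle velocity = (-46.000, 0.000) km/h; truck velocity = (0.000, -85.000) km/h.
Velocity of motorcycle relative to truck = (-46.000, 0.000) − (0.000, -85.000) = (-46.000, 85.000) km/h.
Magnitude = |(-46.000, 85.000)| = 96.649 km/h.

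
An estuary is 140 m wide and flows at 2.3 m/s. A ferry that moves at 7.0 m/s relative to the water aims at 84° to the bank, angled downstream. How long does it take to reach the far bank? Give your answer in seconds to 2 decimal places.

The component of the ferry's velocity perpendicular to the bank is 7.0 × sin 84° = 6.962 m/s.
The current is parallel to the bank, so it does not affect the crossing time.
Time = 140 / 6.962 = 20.110 s.

20.11 s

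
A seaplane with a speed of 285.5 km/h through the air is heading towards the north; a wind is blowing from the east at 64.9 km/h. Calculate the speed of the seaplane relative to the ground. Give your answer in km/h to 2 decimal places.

Taking east as x and north as y: velocity relative to the air = (0.000, 285.500) km/h; the air relative to ground = (-64.900, 0.000) km/h.
Velocity relative to ground = (0.000, 285.500) + (-64.900, 0.000) = (-64.900, 285.500) km/h.
Speed = |(-64.900, 285.500)| = 292.784 km/h.

292.78 km/h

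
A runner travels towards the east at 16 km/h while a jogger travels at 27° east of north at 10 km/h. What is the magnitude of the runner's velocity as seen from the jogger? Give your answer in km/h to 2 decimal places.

14.52 km/h

Taking east as x and north as y: runner velocity = (16.000, 0.000) km/h; jogger velocity = (4.540, 8.910) km/h.
Velocity of runner relative to jogger = (16.000, 0.000) − (4.540, 8.910) = (11.460, -8.910) km/h.
Magnitude = |(11.460, -8.910)| = 14.516 km/h.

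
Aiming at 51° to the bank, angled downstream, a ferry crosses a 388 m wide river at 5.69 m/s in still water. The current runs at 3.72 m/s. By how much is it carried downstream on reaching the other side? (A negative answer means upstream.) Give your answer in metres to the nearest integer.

641 m

Perpendicular speed = 4.422 m/s; crossing time = 388 / 4.422 = 87.744 s.
Net downstream speed = 7.301 m/s.
Drift = 7.301 × 87.744 = 640.603 m (downstream).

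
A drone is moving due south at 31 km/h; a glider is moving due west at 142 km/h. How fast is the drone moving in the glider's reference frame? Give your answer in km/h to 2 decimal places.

145.34 km/h

Taking east as x and north as y: drone velocity = (0.000, -31.000) km/h; glider velocity = (-142.000, 0.000) km/h.
Velocity of drone relative to glider = (0.000, -31.000) − (-142.000, 0.000) = (142.000, -31.000) km/h.
Magnitude = |(142.000, -31.000)| = 145.344 km/h.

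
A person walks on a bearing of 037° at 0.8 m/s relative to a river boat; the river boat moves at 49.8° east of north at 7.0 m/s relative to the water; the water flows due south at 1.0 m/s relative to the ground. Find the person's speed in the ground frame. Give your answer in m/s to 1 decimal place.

7.2 m/s

In east/north components (m/s): person relative to river boat = (0.481, 0.639); river boat relative to water = (5.347, 4.518); water relative to ground = (0.000, -1.000).
Sum = (5.828, 4.157) m/s.
Speed = |(5.828, 4.157)| = 7.159 m/s.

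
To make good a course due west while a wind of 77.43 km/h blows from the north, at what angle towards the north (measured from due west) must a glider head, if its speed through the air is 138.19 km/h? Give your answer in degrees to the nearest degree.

34°

The wind pushes perpendicular to the desired track; the heading must have a component into the wind equal to 77.43 km/h: 138.19 sin θ = 77.43.
sin θ = 0.5603, so θ = 34.078°.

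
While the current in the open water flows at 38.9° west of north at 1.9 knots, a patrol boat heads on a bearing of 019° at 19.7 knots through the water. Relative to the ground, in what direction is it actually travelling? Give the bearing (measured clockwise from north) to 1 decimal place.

014.6°

Taking east as x and north as y: velocity relative to the water = (6.414, 18.627) knots; the water relative to ground = (-1.193, 1.479) knots.
Velocity relative to ground = (6.414, 18.627) + (-1.193, 1.479) = (5.221, 20.105) knots.
Bearing = atan2(5.22, 20.11) = 14.56° clockwise from north.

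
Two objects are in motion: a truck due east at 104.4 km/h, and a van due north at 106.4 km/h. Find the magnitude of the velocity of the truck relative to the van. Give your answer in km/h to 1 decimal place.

Taking east as x and north as y: truck velocity = (104.400, 0.000) km/h; van velocity = (0.000, 106.400) km/h.
Velocity of truck relative to van = (104.400, 0.000) − (0.000, 106.400) = (104.400, -106.400) km/h.
Magnitude = |(104.400, -106.400)| = 149.065 km/h.

149.1 km/h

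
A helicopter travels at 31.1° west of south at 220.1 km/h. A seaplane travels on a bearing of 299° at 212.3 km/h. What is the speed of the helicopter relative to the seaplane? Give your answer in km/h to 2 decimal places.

Taking east as x and north as y: helicopter velocity = (-113.689, -188.464) km/h; seaplane velocity = (-185.682, 102.925) km/h.
Velocity of helicopter relative to seaplane = (-113.689, -188.464) − (-185.682, 102.925) = (71.993, -291.389) km/h.
Magnitude = |(71.993, -291.389)| = 300.151 km/h.

300.15 km/h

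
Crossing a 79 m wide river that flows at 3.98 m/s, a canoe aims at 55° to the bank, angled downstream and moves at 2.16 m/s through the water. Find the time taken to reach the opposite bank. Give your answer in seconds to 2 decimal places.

The component of the canoe's velocity perpendicular to the bank is 2.16 × sin 55° = 1.769 m/s.
The flow acts along the bank and has no component across it.
Time = 79 / 1.769 = 44.649 s.

44.65 s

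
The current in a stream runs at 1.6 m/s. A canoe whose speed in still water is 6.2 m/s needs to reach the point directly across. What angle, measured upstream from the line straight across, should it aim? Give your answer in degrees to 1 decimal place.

15.0°

To cancel the current, the upstream component of the canoe's velocity must equal the flow: 6.2 sin θ = 1.6.
sin θ = 1.6 / 6.2 = 0.2581.
θ = arcsin(0.2581) = 14.955°.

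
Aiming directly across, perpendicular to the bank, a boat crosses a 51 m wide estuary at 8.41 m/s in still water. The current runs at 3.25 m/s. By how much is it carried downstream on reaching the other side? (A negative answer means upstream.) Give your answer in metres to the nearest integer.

Perpendicular speed = 8.410 m/s; crossing time = 51 / 8.410 = 6.064 s.
Net downstream speed = 3.250 m/s.
Drift = 3.250 × 6.064 = 19.709 m (downstream).

20 m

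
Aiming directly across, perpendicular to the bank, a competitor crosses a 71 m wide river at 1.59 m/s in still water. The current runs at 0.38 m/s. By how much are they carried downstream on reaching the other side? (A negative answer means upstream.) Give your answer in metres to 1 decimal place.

17.0 m

Perpendicular speed = 1.590 m/s; crossing time = 71 / 1.590 = 44.654 s.
Net downstream speed = 0.380 m/s.
Drift = 0.380 × 44.654 = 16.969 m (downstream).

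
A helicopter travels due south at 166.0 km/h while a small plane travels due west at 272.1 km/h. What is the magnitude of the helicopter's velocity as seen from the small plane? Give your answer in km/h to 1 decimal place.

Taking east as x and north as y: helicopter velocity = (0.000, -166.000) km/h; small plane velocity = (-272.100, 0.000) km/h.
Velocity of helicopter relative to small plane = (0.000, -166.000) − (-272.100, 0.000) = (272.100, -166.000) km/h.
Magnitude = |(272.100, -166.000)| = 318.739 km/h.

318.7 km/h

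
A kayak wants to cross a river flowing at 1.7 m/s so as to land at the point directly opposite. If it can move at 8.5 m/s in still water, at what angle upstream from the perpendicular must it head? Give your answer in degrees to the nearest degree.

To cancel the current, the upstream component of the kayak's velocity must equal the flow: 8.5 sin θ = 1.7.
sin θ = 1.7 / 8.5 = 0.2000.
θ = arcsin(0.2000) = 11.537°.

12°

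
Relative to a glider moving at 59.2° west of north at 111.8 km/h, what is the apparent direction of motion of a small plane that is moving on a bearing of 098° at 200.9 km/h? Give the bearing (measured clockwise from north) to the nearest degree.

Taking east as x and north as y: small plane velocity = (198.945, -27.960) km/h; glider velocity = (-96.032, 57.246) km/h.
Velocity of small plane relative to glider = (198.945, -27.960) − (-96.032, 57.246) = (294.977, -85.206) km/h.
Bearing = atan2(294.98, -85.21) = 106.11° clockwise from north.

106°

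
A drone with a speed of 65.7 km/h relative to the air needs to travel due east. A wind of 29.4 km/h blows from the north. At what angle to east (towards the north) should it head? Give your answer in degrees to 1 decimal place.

The wind pushes perpendicular to the desired track; the heading must have a component into the wind equal to 29.4 km/h: 65.7 sin θ = 29.4.
sin θ = 0.4475, so θ = 26.583°.

26.6°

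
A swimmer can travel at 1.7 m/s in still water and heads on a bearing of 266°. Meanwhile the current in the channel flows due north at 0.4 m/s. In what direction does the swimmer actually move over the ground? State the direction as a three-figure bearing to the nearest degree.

279°

Taking east as x and north as y: velocity relative to the water = (-1.696, -0.119) m/s; the water relative to ground = (0.000, 0.400) m/s.
Velocity relative to ground = (-1.696, -0.119) + (0.000, 0.400) = (-1.696, 0.281) m/s.
Bearing = atan2(-1.70, 0.28) = 279.42° clockwise from north.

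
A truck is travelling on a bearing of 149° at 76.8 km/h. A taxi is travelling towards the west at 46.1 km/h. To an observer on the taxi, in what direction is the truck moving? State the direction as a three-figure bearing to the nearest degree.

Taking east as x and north as y: truck velocity = (39.555, -65.830) km/h; taxi velocity = (-46.100, 0.000) km/h.
Velocity of truck relative to taxi = (39.555, -65.830) − (-46.100, 0.000) = (85.655, -65.830) km/h.
Bearing = atan2(85.65, -65.83) = 127.54° clockwise from north.

128°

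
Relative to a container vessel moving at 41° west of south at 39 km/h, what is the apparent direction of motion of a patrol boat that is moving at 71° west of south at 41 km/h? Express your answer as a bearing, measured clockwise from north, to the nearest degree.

321°

Taking east as x and north as y: patrol boat velocity = (-38.766, -13.348) km/h; container vessel velocity = (-25.586, -29.434) km/h.
Velocity of patrol boat relative to container vessel = (-38.766, -13.348) − (-25.586, -29.434) = (-13.180, 16.085) km/h.
Bearing = atan2(-13.18, 16.09) = 320.67° clockwise from north.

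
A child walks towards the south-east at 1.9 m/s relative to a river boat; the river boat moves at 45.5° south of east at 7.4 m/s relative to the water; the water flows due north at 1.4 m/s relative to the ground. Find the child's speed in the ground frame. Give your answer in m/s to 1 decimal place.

8.4 m/s

In east/north components (m/s): child relative to river boat = (1.344, -1.344); river boat relative to water = (5.187, -5.278); water relative to ground = (0.000, 1.400).
Sum = (6.530, -5.222) m/s.
Speed = |(6.530, -5.222)| = 8.361 m/s.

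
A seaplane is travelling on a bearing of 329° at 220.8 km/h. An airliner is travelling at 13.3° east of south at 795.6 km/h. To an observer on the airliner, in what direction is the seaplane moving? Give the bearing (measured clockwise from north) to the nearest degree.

Taking east as x and north as y: seaplane velocity = (-113.720, 189.263) km/h; airliner velocity = (183.028, -774.261) km/h.
Velocity of seaplane relative to airliner = (-113.720, 189.263) − (183.028, -774.261) = (-296.748, 963.524) km/h.
Bearing = atan2(-296.75, 963.52) = 342.88° clockwise from north.

343°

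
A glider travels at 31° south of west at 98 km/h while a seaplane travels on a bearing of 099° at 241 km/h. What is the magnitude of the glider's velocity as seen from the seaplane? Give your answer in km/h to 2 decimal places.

322.29 km/h

Taking east as x and north as y: glider velocity = (-84.002, -50.474) km/h; seaplane velocity = (238.033, -37.701) km/h.
Velocity of glider relative to seaplane = (-84.002, -50.474) − (238.033, -37.701) = (-322.035, -12.773) km/h.
Magnitude = |(-322.035, -12.773)| = 322.288 km/h.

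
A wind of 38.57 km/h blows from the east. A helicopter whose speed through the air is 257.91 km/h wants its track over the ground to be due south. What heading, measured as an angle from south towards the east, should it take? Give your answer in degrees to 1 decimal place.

The wind pushes perpendicular to the desired track; the heading must have a component into the wind equal to 38.57 km/h: 257.91 sin θ = 38.57.
sin θ = 0.1495, so θ = 8.601°.

8.6°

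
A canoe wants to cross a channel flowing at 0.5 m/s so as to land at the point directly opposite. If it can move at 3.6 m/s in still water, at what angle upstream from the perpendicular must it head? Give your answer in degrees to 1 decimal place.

8.0°

To cancel the current, the upstream component of the canoe's velocity must equal the flow: 3.6 sin θ = 0.5.
sin θ = 0.5 / 3.6 = 0.1389.
θ = arcsin(0.1389) = 7.984°.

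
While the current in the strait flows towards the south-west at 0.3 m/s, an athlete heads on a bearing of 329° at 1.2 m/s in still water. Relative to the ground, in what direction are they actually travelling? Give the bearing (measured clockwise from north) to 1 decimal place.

314.5°

Taking east as x and north as y: velocity relative to the water = (-0.618, 1.029) m/s; the water relative to ground = (-0.212, -0.212) m/s.
Velocity relative to ground = (-0.618, 1.029) + (-0.212, -0.212) = (-0.830, 0.816) m/s.
Bearing = atan2(-0.83, 0.82) = 314.52° clockwise from north.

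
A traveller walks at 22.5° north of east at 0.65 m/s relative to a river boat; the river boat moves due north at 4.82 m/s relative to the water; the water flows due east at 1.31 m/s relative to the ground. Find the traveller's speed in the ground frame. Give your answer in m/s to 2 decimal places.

In east/north components (m/s): traveller relative to river boat = (0.601, 0.249); river boat relative to water = (0.000, 4.820); water relative to ground = (1.310, 0.000).
Sum = (1.911, 5.069) m/s.
Speed = |(1.911, 5.069)| = 5.417 m/s.

5.42 m/s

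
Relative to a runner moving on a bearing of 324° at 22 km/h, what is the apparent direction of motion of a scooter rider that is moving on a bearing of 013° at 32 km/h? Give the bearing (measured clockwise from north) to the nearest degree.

Taking east as x and north as y: scooter rider velocity = (7.198, 31.180) km/h; runner velocity = (-12.931, 17.798) km/h.
Velocity of scooter rider relative to runner = (7.198, 31.180) − (-12.931, 17.798) = (20.130, 13.381) km/h.
Bearing = atan2(20.13, 13.38) = 56.39° clockwise from north.

056°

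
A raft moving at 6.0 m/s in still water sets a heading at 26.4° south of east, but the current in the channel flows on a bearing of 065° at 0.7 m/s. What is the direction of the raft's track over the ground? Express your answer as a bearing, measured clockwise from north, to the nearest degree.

Taking east as x and north as y: velocity relative to the water = (5.374, -2.668) m/s; the water relative to ground = (0.634, 0.296) m/s.
Velocity relative to ground = (5.374, -2.668) + (0.634, 0.296) = (6.009, -2.372) m/s.
Bearing = atan2(6.01, -2.37) = 111.54° clockwise from north.

112°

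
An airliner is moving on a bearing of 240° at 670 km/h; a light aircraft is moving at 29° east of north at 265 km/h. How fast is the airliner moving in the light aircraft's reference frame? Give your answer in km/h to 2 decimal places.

Taking east as x and north as y: airliner velocity = (-580.237, -335.000) km/h; light aircraft velocity = (128.475, 231.774) km/h.
Velocity of airliner relative to light aircraft = (-580.237, -335.000) − (128.475, 231.774) = (-708.712, -566.774) km/h.
Magnitude = |(-708.712, -566.774)| = 907.472 km/h.

907.47 km/h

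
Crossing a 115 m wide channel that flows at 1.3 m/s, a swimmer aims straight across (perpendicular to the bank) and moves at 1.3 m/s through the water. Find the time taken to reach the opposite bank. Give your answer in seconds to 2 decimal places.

88.46 s

The component of the swimmer's velocity perpendicular to the bank is 1.3 m/s.
The flow acts along the bank and has no component across it.
Time = 115 / 1.300 = 88.462 s.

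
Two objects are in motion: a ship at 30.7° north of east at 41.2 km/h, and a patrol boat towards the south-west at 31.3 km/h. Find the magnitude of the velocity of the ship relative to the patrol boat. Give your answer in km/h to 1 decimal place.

Taking east as x and north as y: ship velocity = (35.426, 21.034) km/h; patrol boat velocity = (-22.132, -22.132) km/h.
Velocity of ship relative to patrol boat = (35.426, 21.034) − (-22.132, -22.132) = (57.558, 43.167) km/h.
Magnitude = |(57.558, 43.167)| = 71.947 km/h.

71.9 km/h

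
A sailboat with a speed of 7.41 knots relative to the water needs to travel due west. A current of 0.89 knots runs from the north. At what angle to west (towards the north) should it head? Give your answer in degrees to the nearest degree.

The current pushes perpendicular to the desired track; the heading must have a component into the current equal to 0.89 knots: 7.41 sin θ = 0.89.
sin θ = 0.1201, so θ = 6.898°.

7°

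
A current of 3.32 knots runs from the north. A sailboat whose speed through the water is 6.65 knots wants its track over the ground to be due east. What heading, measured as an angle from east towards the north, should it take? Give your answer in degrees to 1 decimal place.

30.0°

The current pushes perpendicular to the desired track; the heading must have a component into the current equal to 3.32 knots: 6.65 sin θ = 3.32.
sin θ = 0.4992, so θ = 29.950°.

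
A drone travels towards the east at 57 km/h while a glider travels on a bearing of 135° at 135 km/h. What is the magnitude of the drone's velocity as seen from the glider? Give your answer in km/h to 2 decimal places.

102.92 km/h

Taking east as x and north as y: drone velocity = (57.000, 0.000) km/h; glider velocity = (95.459, -95.459) km/h.
Velocity of drone relative to glider = (57.000, 0.000) − (95.459, -95.459) = (-38.459, 95.459) km/h.
Magnitude = |(-38.459, 95.459)| = 102.916 km/h.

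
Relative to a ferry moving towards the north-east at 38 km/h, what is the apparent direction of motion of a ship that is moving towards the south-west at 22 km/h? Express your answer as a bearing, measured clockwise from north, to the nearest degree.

Taking east as x and north as y: ship velocity = (-15.556, -15.556) km/h; ferry velocity = (26.870, 26.870) km/h.
Velocity of ship relative to ferry = (-15.556, -15.556) − (26.870, 26.870) = (-42.426, -42.426) km/h.
Bearing = atan2(-42.43, -42.43) = 225.00° clockwise from north.

225°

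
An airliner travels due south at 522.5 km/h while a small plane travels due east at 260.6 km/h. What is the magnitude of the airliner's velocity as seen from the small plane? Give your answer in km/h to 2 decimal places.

583.88 km/h

Taking east as x and north as y: airliner velocity = (0.000, -522.500) km/h; small plane velocity = (260.600, 0.000) km/h.
Velocity of airliner relative to small plane = (0.000, -522.500) − (260.600, 0.000) = (-260.600, -522.500) km/h.
Magnitude = |(-260.600, -522.500)| = 583.882 km/h.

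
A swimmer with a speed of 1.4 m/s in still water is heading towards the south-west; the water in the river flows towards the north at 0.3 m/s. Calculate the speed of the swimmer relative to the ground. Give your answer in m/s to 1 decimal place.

Taking east as x and north as y: velocity relative to the water = (-0.990, -0.990) m/s; the water relative to ground = (0.000, 0.300) m/s.
Velocity relative to ground = (-0.990, -0.990) + (0.000, 0.300) = (-0.990, -0.690) m/s.
Speed = |(-0.990, -0.690)| = 1.207 m/s.

1.2 m/s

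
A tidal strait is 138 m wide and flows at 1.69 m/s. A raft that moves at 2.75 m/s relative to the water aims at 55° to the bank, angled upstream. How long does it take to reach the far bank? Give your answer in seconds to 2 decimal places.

The component of the raft's velocity perpendicular to the bank is 2.75 × sin 55° = 2.253 m/s.
Only the cross-stream component determines the crossing time; the current contributes nothing perpendicular to the bank.
Time = 138 / 2.253 = 61.261 s.

61.26 s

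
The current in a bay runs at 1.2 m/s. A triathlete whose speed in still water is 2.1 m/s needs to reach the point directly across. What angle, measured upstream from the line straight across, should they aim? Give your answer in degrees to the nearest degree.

To cancel the current, the upstream component of the triathlete's velocity must equal the flow: 2.1 sin θ = 1.2.
sin θ = 1.2 / 2.1 = 0.5714.
θ = arcsin(0.5714) = 34.850°.

35°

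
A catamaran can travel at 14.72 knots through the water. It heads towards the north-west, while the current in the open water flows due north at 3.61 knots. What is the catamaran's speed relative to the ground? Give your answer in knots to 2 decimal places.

Taking east as x and north as y: velocity relative to the water = (-10.409, 10.409) knots; the water relative to ground = (0.000, 3.610) knots.
Velocity relative to ground = (-10.409, 10.409) + (0.000, 3.610) = (-10.409, 14.019) knots.
Speed = |(-10.409, 14.019)| = 17.460 knots.

17.46 knots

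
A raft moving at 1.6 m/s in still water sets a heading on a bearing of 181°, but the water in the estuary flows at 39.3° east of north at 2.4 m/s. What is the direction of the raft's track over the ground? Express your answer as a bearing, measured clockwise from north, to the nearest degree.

Taking east as x and north as y: velocity relative to the water = (-0.028, -1.600) m/s; the water relative to ground = (1.520, 1.857) m/s.
Velocity relative to ground = (-0.028, -1.600) + (1.520, 1.857) = (1.492, 0.257) m/s.
Bearing = atan2(1.49, 0.26) = 80.21° clockwise from north.

080°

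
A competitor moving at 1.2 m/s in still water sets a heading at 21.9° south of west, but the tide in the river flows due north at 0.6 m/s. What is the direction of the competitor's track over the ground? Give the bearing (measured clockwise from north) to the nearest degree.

278°

Taking east as x and north as y: velocity relative to the water = (-1.113, -0.448) m/s; the water relative to ground = (0.000, 0.600) m/s.
Velocity relative to ground = (-1.113, -0.448) + (0.000, 0.600) = (-1.113, 0.152) m/s.
Bearing = atan2(-1.11, 0.15) = 277.79° clockwise from north.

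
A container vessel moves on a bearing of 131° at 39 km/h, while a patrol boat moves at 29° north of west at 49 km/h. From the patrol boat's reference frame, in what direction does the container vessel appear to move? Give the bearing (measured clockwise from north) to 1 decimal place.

Taking east as x and north as y: container vessel velocity = (29.434, -25.586) km/h; patrol boat velocity = (-42.856, 23.756) km/h.
Velocity of container vessel relative to patrol boat = (29.434, -25.586) − (-42.856, 23.756) = (72.290, -49.342) km/h.
Bearing = atan2(72.29, -49.34) = 124.32° clockwise from north.

124.3°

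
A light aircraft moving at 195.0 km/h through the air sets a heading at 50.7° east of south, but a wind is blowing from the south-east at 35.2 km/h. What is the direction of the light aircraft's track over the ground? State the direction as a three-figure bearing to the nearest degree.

Taking east as x and north as y: velocity relative to the air = (150.899, -123.509) km/h; the air relative to ground = (-24.890, 24.890) km/h.
Velocity relative to ground = (150.899, -123.509) + (-24.890, 24.890) = (126.009, -98.619) km/h.
Bearing = atan2(126.01, -98.62) = 128.05° clockwise from north.

128°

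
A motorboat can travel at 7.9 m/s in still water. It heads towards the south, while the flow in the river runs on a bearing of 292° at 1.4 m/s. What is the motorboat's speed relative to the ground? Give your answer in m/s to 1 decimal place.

Taking east as x and north as y: velocity relative to the water = (0.000, -7.900) m/s; the water relative to ground = (-1.298, 0.524) m/s.
Velocity relative to ground = (0.000, -7.900) + (-1.298, 0.524) = (-1.298, -7.376) m/s.
Speed = |(-1.298, -7.376)| = 7.489 m/s.

7.5 m/s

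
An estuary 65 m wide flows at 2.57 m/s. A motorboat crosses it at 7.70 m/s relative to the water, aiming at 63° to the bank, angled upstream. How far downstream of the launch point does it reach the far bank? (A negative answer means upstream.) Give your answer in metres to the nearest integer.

-9 m

Perpendicular speed = 6.861 m/s; crossing time = 65 / 6.861 = 9.474 s.
Net downstream speed = -0.926 m/s.
Drift = -0.926 × 9.474 = -8.771 m (upstream).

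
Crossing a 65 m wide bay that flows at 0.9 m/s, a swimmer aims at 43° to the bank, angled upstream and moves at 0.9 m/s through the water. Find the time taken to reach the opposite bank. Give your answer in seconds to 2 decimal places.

The component of the swimmer's velocity perpendicular to the bank is 0.9 × sin 43° = 0.614 m/s.
The flow acts along the bank and has no component across it.
Time = 65 / 0.614 = 105.898 s.

105.90 s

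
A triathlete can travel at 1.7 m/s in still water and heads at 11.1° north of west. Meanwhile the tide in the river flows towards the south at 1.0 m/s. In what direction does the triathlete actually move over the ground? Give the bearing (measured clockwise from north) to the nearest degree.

Taking east as x and north as y: velocity relative to the water = (-1.668, 0.327) m/s; the water relative to ground = (0.000, -1.000) m/s.
Velocity relative to ground = (-1.668, 0.327) + (0.000, -1.000) = (-1.668, -0.673) m/s.
Bearing = atan2(-1.67, -0.67) = 248.04° clockwise from north.

248°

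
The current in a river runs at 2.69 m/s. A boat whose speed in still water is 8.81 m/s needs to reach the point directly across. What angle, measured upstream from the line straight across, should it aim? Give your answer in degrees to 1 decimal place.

To cancel the current, the upstream component of the boat's velocity must equal the flow: 8.81 sin θ = 2.69.
sin θ = 2.69 / 8.81 = 0.3053.
θ = arcsin(0.3053) = 17.778°.

17.8°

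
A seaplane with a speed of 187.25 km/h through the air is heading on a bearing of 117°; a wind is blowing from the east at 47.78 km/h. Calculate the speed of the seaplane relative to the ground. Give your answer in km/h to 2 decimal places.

146.29 km/h

Taking east as x and north as y: velocity relative to the air = (166.841, -85.010) km/h; the air relative to ground = (-47.780, 0.000) km/h.
Velocity relative to ground = (166.841, -85.010) + (-47.780, 0.000) = (119.061, -85.010) km/h.
Speed = |(119.061, -85.010)| = 146.295 km/h.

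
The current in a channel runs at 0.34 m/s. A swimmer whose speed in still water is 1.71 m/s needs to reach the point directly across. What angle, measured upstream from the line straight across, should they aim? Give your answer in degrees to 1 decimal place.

To cancel the current, the upstream component of the swimmer's velocity must equal the flow: 1.71 sin θ = 0.34.
sin θ = 0.34 / 1.71 = 0.1988.
θ = arcsin(0.1988) = 11.469°.

11.5°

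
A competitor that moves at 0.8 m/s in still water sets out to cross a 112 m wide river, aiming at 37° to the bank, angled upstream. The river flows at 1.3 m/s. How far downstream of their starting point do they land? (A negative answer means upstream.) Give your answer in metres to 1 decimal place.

153.8 m

Perpendicular speed = 0.481 m/s; crossing time = 112 / 0.481 = 232.630 s.
Net downstream speed = 0.661 m/s.
Drift = 0.661 × 232.630 = 153.789 m (downstream).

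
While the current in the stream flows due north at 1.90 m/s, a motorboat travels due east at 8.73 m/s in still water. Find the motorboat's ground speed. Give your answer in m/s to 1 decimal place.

8.9 m/s

Taking east as x and north as y: velocity relative to the water = (8.730, 0.000) m/s; the water relative to ground = (0.000, 1.900) m/s.
Velocity relative to ground = (8.730, 0.000) + (0.000, 1.900) = (8.730, 1.900) m/s.
Speed = |(8.730, 1.900)| = 8.934 m/s.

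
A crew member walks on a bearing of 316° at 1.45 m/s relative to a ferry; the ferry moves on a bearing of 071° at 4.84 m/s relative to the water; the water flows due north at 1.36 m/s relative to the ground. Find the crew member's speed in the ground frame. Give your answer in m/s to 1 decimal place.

In east/north components (m/s): crew member relative to ferry = (-1.007, 1.043); ferry relative to water = (4.576, 1.576); water relative to ground = (0.000, 1.360).
Sum = (3.569, 3.979) m/s.
Speed = |(3.569, 3.979)| = 5.345 m/s.

5.3 m/s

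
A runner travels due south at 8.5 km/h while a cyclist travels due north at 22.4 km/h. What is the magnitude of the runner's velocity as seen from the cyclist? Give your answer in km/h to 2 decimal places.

Taking east as x and north as y: runner velocity = (0.000, -8.500) km/h; cyclist velocity = (0.000, 22.400) km/h.
Velocity of runner relative to cyclist = (0.000, -8.500) − (0.000, 22.400) = (0.000, -30.900) km/h.
Magnitude = |(0.000, -30.900)| = 30.900 km/h.

30.90 km/h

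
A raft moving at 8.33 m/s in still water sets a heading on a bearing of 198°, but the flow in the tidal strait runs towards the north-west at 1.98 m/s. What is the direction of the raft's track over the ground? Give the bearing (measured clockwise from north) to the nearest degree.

Taking east as x and north as y: velocity relative to the water = (-2.574, -7.922) m/s; the water relative to ground = (-1.400, 1.400) m/s.
Velocity relative to ground = (-2.574, -7.922) + (-1.400, 1.400) = (-3.974, -6.522) m/s.
Bearing = atan2(-3.97, -6.52) = 211.36° clockwise from north.

211°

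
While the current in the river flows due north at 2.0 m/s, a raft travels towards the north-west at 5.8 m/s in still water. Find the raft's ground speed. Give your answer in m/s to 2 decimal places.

7.35 m/s

Taking east as x and north as y: velocity relative to the water = (-4.101, 4.101) m/s; the water relative to ground = (0.000, 2.000) m/s.
Velocity relative to ground = (-4.101, 4.101) + (0.000, 2.000) = (-4.101, 6.101) m/s.
Speed = |(-4.101, 6.101)| = 7.352 m/s.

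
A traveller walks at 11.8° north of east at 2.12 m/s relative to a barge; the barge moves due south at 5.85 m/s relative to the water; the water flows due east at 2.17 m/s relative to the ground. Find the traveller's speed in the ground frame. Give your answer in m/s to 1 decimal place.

In east/north components (m/s): traveller relative to barge = (2.075, 0.434); barge relative to water = (0.000, -5.850); water relative to ground = (2.170, 0.000).
Sum = (4.245, -5.416) m/s.
Speed = |(4.245, -5.416)| = 6.882 m/s.

6.9 m/s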